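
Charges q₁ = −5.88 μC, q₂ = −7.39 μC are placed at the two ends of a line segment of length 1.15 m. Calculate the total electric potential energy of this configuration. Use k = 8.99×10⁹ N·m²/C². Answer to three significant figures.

The assembly work is the sum of pairwise potential energies, U = Σ_{i<j} kqᵢqⱼ/rᵢⱼ.
The separation is r = 1.15 m.
U = (0.340) = 0.340 J.

0.340 J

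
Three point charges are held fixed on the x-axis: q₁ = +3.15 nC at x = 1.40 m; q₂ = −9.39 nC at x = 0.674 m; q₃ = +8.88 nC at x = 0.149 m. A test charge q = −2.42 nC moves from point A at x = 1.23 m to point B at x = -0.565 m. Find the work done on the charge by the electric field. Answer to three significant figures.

The work done by the electric force is W_field = −ΔU = −q(V_B − V_A) = q(V_A − V_B).
At A: distances to the source charges are 0.170 m, 0.556 m, 1.08 m; V_A = Σ kqᵢ/rᵢ = 88.6 V.
At B: distances to the source charges are 1.96 m, 1.24 m, 0.714 m; V_B = Σ kqᵢ/rᵢ = 58.1 V.
ΔV = V_B − V_A = -30.5 V.
W_field = −qΔV = −(-2.42×10⁻⁹ C)(-30.5 V) = -7.38×10⁻⁸ J.

-7.38×10⁻⁸ J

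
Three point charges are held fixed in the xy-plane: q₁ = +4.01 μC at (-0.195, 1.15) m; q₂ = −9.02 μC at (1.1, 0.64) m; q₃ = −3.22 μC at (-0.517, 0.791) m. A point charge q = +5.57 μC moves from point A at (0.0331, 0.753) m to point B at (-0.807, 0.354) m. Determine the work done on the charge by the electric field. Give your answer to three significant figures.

The work done by the electric force is W_field = −ΔU = −q(V_B − V_A) = q(V_A − V_B).
At A: distances to the source charges are 0.458 m, 1.07 m, 0.551 m; V_A = Σ kqᵢ/rᵢ = -4.93×10⁴ V.
At B: distances to the source charges are 1.00 m, 1.93 m, 0.524 m; V_B = Σ kqᵢ/rᵢ = -6.13×10⁴ V.
ΔV = V_B − V_A = -1.20×10⁴ V.
W_field = −qΔV = −(5.57×10⁻⁶ C)(-1.20×10⁴ V) = 0.0668 J.

0.0668 J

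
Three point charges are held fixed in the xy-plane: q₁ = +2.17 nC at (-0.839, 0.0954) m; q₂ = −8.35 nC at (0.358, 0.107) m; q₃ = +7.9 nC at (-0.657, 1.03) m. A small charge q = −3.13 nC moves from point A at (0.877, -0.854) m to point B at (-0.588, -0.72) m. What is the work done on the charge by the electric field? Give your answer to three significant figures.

The work done by the electric force is W_field = −ΔU = −q(V_B − V_A) = q(V_A − V_B).
At A: distances to the source charges are 1.96 m, 1.09 m, 2.43 m; V_A = Σ kqᵢ/rᵢ = -29.6 V.
At B: distances to the source charges are 0.853 m, 1.26 m, 1.75 m; V_B = Σ kqᵢ/rᵢ = 3.68 V.
ΔV = V_B − V_A = 33.2 V.
W_field = −qΔV = −(-3.13×10⁻⁹ C)(33.2 V) = 1.04×10⁻⁷ J.

1.04×10⁻⁷ J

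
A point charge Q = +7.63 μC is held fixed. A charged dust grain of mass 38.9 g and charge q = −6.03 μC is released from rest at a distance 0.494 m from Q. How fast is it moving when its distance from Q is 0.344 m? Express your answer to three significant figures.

Only the electrostatic force acts, so mechanical energy is conserved: ½mv² = U₁ − U₂ = kQq(1/r₁ − 1/r₂).
U₁ − U₂ = (8.99×10⁹ N·m²/C²)(7.63×10⁻⁶ C)(-6.03×10⁻⁶ C)(1/0.494 − 1/0.344) = 0.365 J.
v = √(2·0.365/0.0389) = 4.33 m/s.

4.33 m/s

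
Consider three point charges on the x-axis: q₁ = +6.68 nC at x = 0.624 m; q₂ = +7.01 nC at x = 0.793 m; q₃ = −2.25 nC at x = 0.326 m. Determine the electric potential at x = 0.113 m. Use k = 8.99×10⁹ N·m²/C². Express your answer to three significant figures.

The total potential is the scalar sum of each charge's contribution, V = Σ kqᵢ/rᵢ.
Distances from the field point to each charge: r₁ = 0.511 m, r₂ = 0.680 m, r₃ = 0.213 m.
V = k[(6.68×10⁻⁹)/(0.511) + (7.01×10⁻⁹)/(0.680) + (-2.25×10⁻⁹)/(0.213)] = 115 V.

115 V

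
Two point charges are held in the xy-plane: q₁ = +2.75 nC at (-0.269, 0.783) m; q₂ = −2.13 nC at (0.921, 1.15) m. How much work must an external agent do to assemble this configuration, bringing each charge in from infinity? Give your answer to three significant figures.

The assembly work is the sum of pairwise potential energies, U = Σ_{i<j} kqᵢqⱼ/rᵢⱼ.
Pair separations: r₁₂ = 1.25 m.
U = (-4.23×10⁻⁸) = -4.23×10⁻⁸ J.

-4.23×10⁻⁸ J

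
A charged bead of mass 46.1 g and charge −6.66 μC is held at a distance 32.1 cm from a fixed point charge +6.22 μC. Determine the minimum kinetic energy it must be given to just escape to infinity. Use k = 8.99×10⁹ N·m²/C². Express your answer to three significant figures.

1.16 J

To just escape, total mechanical energy must reach zero at infinity: ½mv²_min + U = 0, so ½mv²_min = −U = |kQq|/r.
|U| = |kQq|/r = (8.99×10⁹ N·m²/C²)(6.22×10⁻⁶)(6.66×10⁻⁶)/(0.321) = 1.16 J.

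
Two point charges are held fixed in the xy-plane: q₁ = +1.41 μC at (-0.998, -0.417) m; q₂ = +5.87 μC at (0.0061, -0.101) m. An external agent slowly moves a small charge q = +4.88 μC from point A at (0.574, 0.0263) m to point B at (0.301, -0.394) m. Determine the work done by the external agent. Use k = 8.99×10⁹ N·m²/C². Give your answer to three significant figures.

For quasistatic motion the external work equals the change in potential energy: W_ext = qΔV = q(V_B − V_A).
At A: distances to the source charges are 1.63 m, 0.582 m; V_A = Σ kqᵢ/rᵢ = 9.84×10⁴ V.
At B: distances to the source charges are 1.30 m, 0.416 m; V_B = Σ kqᵢ/rᵢ = 1.37×10⁵ V.
ΔV = V_B − V_A = 3.83×10⁴ V.
W_ext = qΔV = (4.88×10⁻⁶ C)(3.83×10⁴ V) = 0.187 J.

0.187 J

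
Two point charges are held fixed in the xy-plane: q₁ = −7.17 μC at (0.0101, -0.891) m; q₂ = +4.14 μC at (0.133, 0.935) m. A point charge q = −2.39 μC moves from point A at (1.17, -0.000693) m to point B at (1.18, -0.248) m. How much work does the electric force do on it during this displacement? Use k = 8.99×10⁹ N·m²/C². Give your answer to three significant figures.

-0.0174 J

The work done by the electric force is W_field = −ΔU = −q(V_B − V_A) = q(V_A − V_B).
At A: distances to the source charges are 1.46 m, 1.40 m; V_A = Σ kqᵢ/rᵢ = -1.74×10⁴ V.
At B: distances to the source charges are 1.33 m, 1.58 m; V_B = Σ kqᵢ/rᵢ = -2.47×10⁴ V.
ΔV = V_B − V_A = -7290 V.
W_field = −qΔV = −(-2.39×10⁻⁶ C)(-7290 V) = -0.0174 J.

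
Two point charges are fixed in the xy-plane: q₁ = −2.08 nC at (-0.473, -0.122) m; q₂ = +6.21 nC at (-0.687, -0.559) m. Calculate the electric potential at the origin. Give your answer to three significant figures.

24.8 V

The total potential is the scalar sum of each charge's contribution, V = Σ kqᵢ/rᵢ.
Distances from the field point to each charge: r₁ = 0.488 m, r₂ = 0.886 m.
V = k[(-2.08×10⁻⁹)/(0.488) + (6.21×10⁻⁹)/(0.886)] = 24.8 V.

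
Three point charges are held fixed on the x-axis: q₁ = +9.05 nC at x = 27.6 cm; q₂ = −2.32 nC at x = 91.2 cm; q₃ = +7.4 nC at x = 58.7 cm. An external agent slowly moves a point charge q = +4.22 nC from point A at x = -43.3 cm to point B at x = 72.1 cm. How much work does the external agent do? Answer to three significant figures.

1.71×10⁻⁶ J

For quasistatic motion the external work equals the change in potential energy: W_ext = qΔV = q(V_B − V_A).
At A: distances to the source charges are 0.709 m, 1.34 m, 1.02 m; V_A = Σ kqᵢ/rᵢ = 164 V.
At B: distances to the source charges are 0.445 m, 0.191 m, 0.134 m; V_B = Σ kqᵢ/rᵢ = 570 V.
ΔV = V_B − V_A = 406 V.
W_ext = qΔV = (4.22×10⁻⁹ C)(406 V) = 1.71×10⁻⁶ J.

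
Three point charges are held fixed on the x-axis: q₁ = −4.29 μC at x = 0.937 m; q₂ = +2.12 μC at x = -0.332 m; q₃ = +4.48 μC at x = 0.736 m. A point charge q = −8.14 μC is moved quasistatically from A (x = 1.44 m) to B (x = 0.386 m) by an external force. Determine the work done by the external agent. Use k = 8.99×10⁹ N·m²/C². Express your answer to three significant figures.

-0.654 J

For quasistatic motion the external work equals the change in potential energy: W_ext = qΔV = q(V_B − V_A).
At A: distances to the source charges are 0.503 m, 1.77 m, 0.704 m; V_A = Σ kqᵢ/rᵢ = -8710 V.
At B: distances to the source charges are 0.551 m, 0.718 m, 0.350 m; V_B = Σ kqᵢ/rᵢ = 7.16×10⁴ V.
ΔV = V_B − V_A = 8.03×10⁴ V.
W_ext = qΔV = (-8.14×10⁻⁶ C)(8.03×10⁴ V) = -0.654 J.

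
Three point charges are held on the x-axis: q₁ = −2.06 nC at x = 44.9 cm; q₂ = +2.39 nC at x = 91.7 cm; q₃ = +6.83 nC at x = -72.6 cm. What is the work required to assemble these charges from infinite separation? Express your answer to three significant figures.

The work to assemble the configuration equals its total potential energy, U = Σ kqᵢqⱼ/rᵢⱼ over all pairs.
Pair separations: r₁₂ = 0.468 m, r₁₃ = 1.18 m, r₂₃ = 1.64 m.
U = (-9.46×10⁻⁸) + (-1.08×10⁻⁷) + (8.93×10⁻⁸) = -1.13×10⁻⁷ J.

-1.13×10⁻⁷ J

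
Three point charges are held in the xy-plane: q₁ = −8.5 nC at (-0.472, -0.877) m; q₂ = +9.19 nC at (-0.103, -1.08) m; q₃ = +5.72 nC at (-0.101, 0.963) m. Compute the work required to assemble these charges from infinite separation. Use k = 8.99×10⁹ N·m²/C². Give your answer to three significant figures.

The assembly work is the sum of pairwise potential energies, U = Σ_{i<j} kqᵢqⱼ/rᵢⱼ.
Pair separations: r₁₂ = 0.421 m, r₁₃ = 1.88 m, r₂₃ = 2.04 m.
U = (-1.67×10⁻⁶) + (-2.33×10⁻⁷) + (2.31×10⁻⁷) = -1.67×10⁻⁶ J.

-1.67×10⁻⁶ J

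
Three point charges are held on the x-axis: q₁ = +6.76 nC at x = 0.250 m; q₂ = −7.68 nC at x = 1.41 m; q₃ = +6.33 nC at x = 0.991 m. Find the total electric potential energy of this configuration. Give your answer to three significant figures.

The assembly work is the sum of pairwise potential energies, U = Σ_{i<j} kqᵢqⱼ/rᵢⱼ.
Pair separations: r₁₂ = 1.16 m, r₁₃ = 0.741 m, r₂₃ = 0.419 m.
U = (-4.02×10⁻⁷) + (5.19×10⁻⁷) + (-1.04×10⁻⁶) = -9.26×10⁻⁷ J.

-9.26×10⁻⁷ J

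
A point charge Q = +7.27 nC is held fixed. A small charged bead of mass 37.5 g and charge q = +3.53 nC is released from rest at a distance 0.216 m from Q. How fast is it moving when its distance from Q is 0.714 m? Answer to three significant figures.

6.30×10⁻³ m/s

Only the electrostatic force acts, so mechanical energy is conserved: ½mv² = U₁ − U₂ = kQq(1/r₁ − 1/r₂).
U₁ − U₂ = (8.99×10⁹ N·m²/C²)(7.27×10⁻⁹ C)(3.53×10⁻⁹ C)(1/0.216 − 1/0.714) = 7.45×10⁻⁷ J.
v = √(2·7.45×10⁻⁷/0.0375) = 6.30×10⁻³ m/s.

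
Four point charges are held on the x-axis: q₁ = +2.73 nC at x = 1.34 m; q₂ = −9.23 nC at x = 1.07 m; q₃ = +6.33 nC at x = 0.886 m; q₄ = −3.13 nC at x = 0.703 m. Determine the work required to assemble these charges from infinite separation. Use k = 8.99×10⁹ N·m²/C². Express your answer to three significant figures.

-3.74×10⁻⁶ J

The assembly work is the sum of pairwise potential energies, U = Σ_{i<j} kqᵢqⱼ/rᵢⱼ.
Pair separations: r₁₂ = 0.270 m, r₁₃ = 0.454 m, r₁₄ = 0.637 m, r₂₃ = 0.184 m, r₂₄ = 0.367 m, r₃₄ = 0.183 m.
Summing all 6 pair terms gives U = -3.74×10⁻⁶ J.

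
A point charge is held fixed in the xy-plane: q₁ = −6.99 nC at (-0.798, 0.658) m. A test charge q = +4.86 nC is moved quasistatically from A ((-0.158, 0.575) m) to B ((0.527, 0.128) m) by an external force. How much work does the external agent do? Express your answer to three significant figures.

For quasistatic motion the external work equals the change in potential energy: W_ext = qΔV = q(V_B − V_A).
At A: distance to the source charge is 0.645 m; V_A = kq₁/r = -97.4 V.
At B: distance to the source charge is 1.43 m; V_B = kq₁/r = -44.0 V.
ΔV = V_B − V_A = 53.3 V.
W_ext = qΔV = (4.86×10⁻⁹ C)(53.3 V) = 2.59×10⁻⁷ J.

2.59×10⁻⁷ J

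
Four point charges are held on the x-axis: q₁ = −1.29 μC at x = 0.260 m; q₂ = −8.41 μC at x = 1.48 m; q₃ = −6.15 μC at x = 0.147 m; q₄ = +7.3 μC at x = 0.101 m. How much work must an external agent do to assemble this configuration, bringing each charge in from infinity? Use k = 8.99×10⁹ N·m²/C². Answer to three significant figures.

-8.65 J

The assembly work is the sum of pairwise potential energies, U = Σ_{i<j} kqᵢqⱼ/rᵢⱼ.
Pair separations: r₁₂ = 1.22 m, r₁₃ = 0.113 m, r₁₄ = 0.159 m, r₂₃ = 1.33 m, r₂₄ = 1.38 m, r₃₄ = 0.0460 m.
Summing all 6 pair terms gives U = -8.65 J.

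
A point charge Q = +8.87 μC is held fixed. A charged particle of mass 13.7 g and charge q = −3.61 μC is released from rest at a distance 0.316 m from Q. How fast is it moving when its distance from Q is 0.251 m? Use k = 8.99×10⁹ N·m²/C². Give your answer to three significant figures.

5.87 m/s

Only the electrostatic force acts, so mechanical energy is conserved: ½mv² = U₁ − U₂ = kQq(1/r₁ − 1/r₂).
U₁ − U₂ = (8.99×10⁹ N·m²/C²)(8.87×10⁻⁶ C)(-3.61×10⁻⁶ C)(1/0.316 − 1/0.251) = 0.236 J.
v = √(2·0.236/0.0137) = 5.87 m/s.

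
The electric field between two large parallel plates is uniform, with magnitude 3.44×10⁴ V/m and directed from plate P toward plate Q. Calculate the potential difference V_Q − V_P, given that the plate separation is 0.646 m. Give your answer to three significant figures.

-2.22×10⁴ V

In a uniform field, potential decreases in the direction of E: ΔV = −E·d for a displacement d parallel to E.
Going from P to Q is a displacement of 0.646 m along the field, so V_Q − V_P = −Ed = -2.22×10⁴ V.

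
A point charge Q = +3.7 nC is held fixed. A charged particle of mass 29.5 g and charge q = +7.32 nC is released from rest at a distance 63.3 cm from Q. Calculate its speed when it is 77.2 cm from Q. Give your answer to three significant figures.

Only the electrostatic force acts, so mechanical energy is conserved: ½mv² = U₁ − U₂ = kQq(1/r₁ − 1/r₂).
U₁ − U₂ = (8.99×10⁹ N·m²/C²)(3.70×10⁻⁹ C)(7.32×10⁻⁹ C)(1/0.633 − 1/0.772) = 6.93×10⁻⁸ J.
v = √(2·6.93×10⁻⁸/0.0295) = 2.17×10⁻³ m/s.

2.17×10⁻³ m/s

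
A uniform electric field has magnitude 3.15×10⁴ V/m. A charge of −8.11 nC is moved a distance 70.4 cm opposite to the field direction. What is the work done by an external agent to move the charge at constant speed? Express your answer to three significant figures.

-1.80×10⁻⁴ J

The potential change for a displacement 70.4 cm opposite to the field direction is ΔV = +Ed = 2.22×10⁴ V.
W_ext = qΔV = -1.80×10⁻⁴ J.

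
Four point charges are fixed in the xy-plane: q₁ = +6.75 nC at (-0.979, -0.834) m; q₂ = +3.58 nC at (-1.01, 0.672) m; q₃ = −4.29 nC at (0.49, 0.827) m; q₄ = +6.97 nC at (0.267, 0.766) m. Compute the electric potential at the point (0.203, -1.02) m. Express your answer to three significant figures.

80.6 V

The total potential is the scalar sum of each charge's contribution, V = Σ kqᵢ/rᵢ.
Distances from the field point to each charge: r₁ = 1.20 m, r₂ = 2.08 m, r₃ = 1.87 m, r₄ = 1.79 m.
V = k[(6.75×10⁻⁹)/(1.20) + (3.58×10⁻⁹)/(2.08) + (-4.29×10⁻⁹)/(1.87) + (6.97×10⁻⁹)/(1.79)] = 80.6 V.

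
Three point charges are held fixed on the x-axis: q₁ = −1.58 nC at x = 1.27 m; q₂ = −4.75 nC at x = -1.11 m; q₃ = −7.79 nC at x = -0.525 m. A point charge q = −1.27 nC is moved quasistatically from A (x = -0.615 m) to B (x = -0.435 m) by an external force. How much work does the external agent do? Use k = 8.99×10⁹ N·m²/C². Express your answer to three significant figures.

-2.82×10⁻⁸ J

For quasistatic motion the external work equals the change in potential energy: W_ext = qΔV = q(V_B − V_A).
At A: distances to the source charges are 1.89 m, 0.495 m, 0.0900 m; V_A = Σ kqᵢ/rᵢ = -872 V.
At B: distances to the source charges are 1.71 m, 0.675 m, 0.0900 m; V_B = Σ kqᵢ/rᵢ = -850 V.
ΔV = V_B − V_A = 22.2 V.
W_ext = qΔV = (-1.27×10⁻⁹ C)(22.2 V) = -2.82×10⁻⁸ J.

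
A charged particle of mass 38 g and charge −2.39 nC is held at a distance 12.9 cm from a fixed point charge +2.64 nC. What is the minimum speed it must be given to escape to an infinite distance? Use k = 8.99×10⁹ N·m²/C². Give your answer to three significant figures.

To just escape, total mechanical energy must reach zero at infinity: ½mv²_min + U = 0, so ½mv²_min = −U = |kQq|/r.
|U| = |kQq|/r = (8.99×10⁹ N·m²/C²)(2.64×10⁻⁹)(2.39×10⁻⁹)/(0.129) = 4.40×10⁻⁷ J.
v_min = √(2|U|/m) = √(2·4.40×10⁻⁷/0.0380) = 4.81×10⁻³ m/s.

4.81×10⁻³ m/s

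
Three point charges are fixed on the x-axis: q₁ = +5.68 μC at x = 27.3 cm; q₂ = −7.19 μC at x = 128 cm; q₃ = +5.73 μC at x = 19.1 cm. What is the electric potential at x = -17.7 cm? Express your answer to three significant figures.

2.09×10⁵ V

The total potential is the scalar sum of each charge's contribution, V = Σ kqᵢ/rᵢ.
Distances from the field point to each charge: r₁ = 0.450 m, r₂ = 1.46 m, r₃ = 0.368 m.
V = k[(5.68×10⁻⁶)/(0.450) + (-7.19×10⁻⁶)/(1.46) + (5.73×10⁻⁶)/(0.368)] = 2.09×10⁵ V.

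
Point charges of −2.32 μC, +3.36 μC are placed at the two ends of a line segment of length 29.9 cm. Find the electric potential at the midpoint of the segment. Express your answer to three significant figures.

6.25×10⁴ V

The total potential is the scalar sum of each charge's contribution, V = Σ kqᵢ/rᵢ.
Each charge is 0.149 m from the midpoint.
V = k[(-2.32×10⁻⁶)/(0.149) + (3.36×10⁻⁶)/(0.149)] = 6.25×10⁴ V.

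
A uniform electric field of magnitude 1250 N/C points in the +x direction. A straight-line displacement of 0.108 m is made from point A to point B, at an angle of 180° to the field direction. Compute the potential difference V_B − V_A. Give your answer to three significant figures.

135 V

Only the component of displacement along E changes the potential: ΔV = −E·d·cosθ.
ΔV = −(1250 V/m)(0.108 m)cos180° = 135 V.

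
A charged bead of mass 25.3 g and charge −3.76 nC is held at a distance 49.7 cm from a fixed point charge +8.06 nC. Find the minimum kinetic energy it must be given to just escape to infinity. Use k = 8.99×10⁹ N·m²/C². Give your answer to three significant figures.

5.48×10⁻⁷ J

To just escape, total mechanical energy must reach zero at infinity: ½mv²_min + U = 0, so ½mv²_min = −U = |kQq|/r.
|U| = |kQq|/r = (8.99×10⁹ N·m²/C²)(8.06×10⁻⁹)(3.76×10⁻⁹)/(0.497) = 5.48×10⁻⁷ J.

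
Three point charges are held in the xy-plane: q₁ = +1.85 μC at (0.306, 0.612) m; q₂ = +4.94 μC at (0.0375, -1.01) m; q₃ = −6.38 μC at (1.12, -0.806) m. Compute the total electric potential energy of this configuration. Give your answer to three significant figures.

The work to assemble the configuration equals its total potential energy, U = Σ kqᵢqⱼ/rᵢⱼ over all pairs.
Pair separations: r₁₂ = 1.64 m, r₁₃ = 1.64 m, r₂₃ = 1.10 m.
U = (0.0500) + (-0.0649) + (-0.257) = -0.272 J.

-0.272 J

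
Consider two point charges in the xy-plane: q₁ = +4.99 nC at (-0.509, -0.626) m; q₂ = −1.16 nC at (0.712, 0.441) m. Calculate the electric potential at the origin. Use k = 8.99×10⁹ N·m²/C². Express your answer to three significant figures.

43.1 V

The total potential is the scalar sum of each charge's contribution, V = Σ kqᵢ/rᵢ.
Distances from the field point to each charge: r₁ = 0.807 m, r₂ = 0.838 m.
V = k[(4.99×10⁻⁹)/(0.807) + (-1.16×10⁻⁹)/(0.838)] = 43.1 V.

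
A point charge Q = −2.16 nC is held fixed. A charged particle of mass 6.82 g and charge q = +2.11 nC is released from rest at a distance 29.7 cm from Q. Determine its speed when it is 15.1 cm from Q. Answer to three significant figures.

6.25×10⁻³ m/s

Only the electrostatic force acts, so mechanical energy is conserved: ½mv² = U₁ − U₂ = kQq(1/r₁ − 1/r₂).
U₁ − U₂ = (8.99×10⁹ N·m²/C²)(-2.16×10⁻⁹ C)(2.11×10⁻⁹ C)(1/0.297 − 1/0.151) = 1.33×10⁻⁷ J.
v = √(2·1.33×10⁻⁷/6.82×10⁻³) = 6.25×10⁻³ m/s.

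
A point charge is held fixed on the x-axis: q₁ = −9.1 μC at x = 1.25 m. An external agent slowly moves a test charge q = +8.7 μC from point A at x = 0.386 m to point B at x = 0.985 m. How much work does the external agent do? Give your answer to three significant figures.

For quasistatic motion the external work equals the change in potential energy: W_ext = qΔV = q(V_B − V_A).
At A: distance to the source charge is 0.864 m; V_A = kq₁/r = -9.47×10⁴ V.
At B: distance to the source charge is 0.265 m; V_B = kq₁/r = -3.09×10⁵ V.
ΔV = V_B − V_A = -2.14×10⁵ V.
W_ext = qΔV = (8.70×10⁻⁶ C)(-2.14×10⁵ V) = -1.86 J.

-1.86 J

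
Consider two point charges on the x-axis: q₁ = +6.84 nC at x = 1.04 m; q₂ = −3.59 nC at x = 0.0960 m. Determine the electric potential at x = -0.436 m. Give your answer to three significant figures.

The total potential is the scalar sum of each charge's contribution, V = Σ kqᵢ/rᵢ.
Distances from the field point to each charge: r₁ = 1.48 m, r₂ = 0.532 m.
V = k[(6.84×10⁻⁹)/(1.48) + (-3.59×10⁻⁹)/(0.532)] = -19.0 V.

-19.0 V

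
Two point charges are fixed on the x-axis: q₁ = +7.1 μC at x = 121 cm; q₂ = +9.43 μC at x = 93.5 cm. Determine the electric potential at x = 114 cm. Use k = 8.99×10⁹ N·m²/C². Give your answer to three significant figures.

Electric potential is a scalar, so the contributions from each charge add algebraically: V = Σ kqᵢ/rᵢ.
Distances from the field point to each charge: r₁ = 0.0700 m, r₂ = 0.205 m.
V = k[(7.10×10⁻⁶)/(0.0700) + (9.43×10⁻⁶)/(0.205)] = 1.33×10⁶ V.

1.33×10⁶ V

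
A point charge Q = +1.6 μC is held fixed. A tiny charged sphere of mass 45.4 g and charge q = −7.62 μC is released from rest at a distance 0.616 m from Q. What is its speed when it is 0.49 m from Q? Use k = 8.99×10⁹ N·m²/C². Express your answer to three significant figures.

1.42 m/s

Only the electrostatic force acts, so mechanical energy is conserved: ½mv² = U₁ − U₂ = kQq(1/r₁ − 1/r₂).
U₁ − U₂ = (8.99×10⁹ N·m²/C²)(1.60×10⁻⁶ C)(-7.62×10⁻⁶ C)(1/0.616 − 1/0.490) = 0.0458 J.
v = √(2·0.0458/0.0454) = 1.42 m/s.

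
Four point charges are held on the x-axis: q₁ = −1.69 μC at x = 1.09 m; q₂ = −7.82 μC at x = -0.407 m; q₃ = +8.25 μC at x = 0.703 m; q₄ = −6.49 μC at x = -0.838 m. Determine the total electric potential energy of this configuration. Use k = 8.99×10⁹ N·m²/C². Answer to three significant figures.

The assembly work is the sum of pairwise potential energies, U = Σ_{i<j} kqᵢqⱼ/rᵢⱼ.
Pair separations: r₁₂ = 1.50 m, r₁₃ = 0.387 m, r₁₄ = 1.93 m, r₂₃ = 1.11 m, r₂₄ = 0.431 m, r₃₄ = 1.54 m.
Summing all 6 pair terms gives U = 0.0304 J.

0.0304 J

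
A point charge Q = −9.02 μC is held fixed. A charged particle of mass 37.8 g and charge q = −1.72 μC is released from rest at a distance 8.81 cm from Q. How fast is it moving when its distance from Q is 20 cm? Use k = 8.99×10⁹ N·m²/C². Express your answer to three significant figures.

6.85 m/s

Only the electrostatic force acts, so mechanical energy is conserved: ½mv² = U₁ − U₂ = kQq(1/r₁ − 1/r₂).
U₁ − U₂ = (8.99×10⁹ N·m²/C²)(-9.02×10⁻⁶ C)(-1.72×10⁻⁶ C)(1/0.0881 − 1/0.200) = 0.886 J.
v = √(2·0.886/0.0378) = 6.85 m/s.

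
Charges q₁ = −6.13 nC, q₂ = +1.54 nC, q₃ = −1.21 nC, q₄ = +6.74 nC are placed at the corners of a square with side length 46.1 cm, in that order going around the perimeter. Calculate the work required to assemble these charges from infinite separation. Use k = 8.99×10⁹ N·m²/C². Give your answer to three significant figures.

-9.40×10⁻⁷ J

The assembly work is the sum of pairwise potential energies, U = Σ_{i<j} kqᵢqⱼ/rᵢⱼ.
The four side pairs have separation 0.461 m and the two diagonal pairs 0.652 m.
Summing all 6 pair terms gives U = -9.40×10⁻⁷ J.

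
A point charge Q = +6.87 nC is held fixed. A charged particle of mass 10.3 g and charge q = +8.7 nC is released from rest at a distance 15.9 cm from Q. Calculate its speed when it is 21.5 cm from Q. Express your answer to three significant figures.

Only the electrostatic force acts, so mechanical energy is conserved: ½mv² = U₁ − U₂ = kQq(1/r₁ − 1/r₂).
U₁ − U₂ = (8.99×10⁹ N·m²/C²)(6.87×10⁻⁹ C)(8.70×10⁻⁹ C)(1/0.159 − 1/0.215) = 8.80×10⁻⁷ J.
v = √(2·8.80×10⁻⁷/0.0103) = 0.0131 m/s.

0.0131 m/s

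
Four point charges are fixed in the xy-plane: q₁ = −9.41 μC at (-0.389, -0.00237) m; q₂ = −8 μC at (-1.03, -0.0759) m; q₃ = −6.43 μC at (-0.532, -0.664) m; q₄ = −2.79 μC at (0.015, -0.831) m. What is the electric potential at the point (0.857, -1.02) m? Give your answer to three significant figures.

-1.56×10⁵ V

Electric potential is a scalar, so the contributions from each charge add algebraically: V = Σ kqᵢ/rᵢ.
Distances from the field point to each charge: r₁ = 1.61 m, r₂ = 2.11 m, r₃ = 1.43 m, r₄ = 0.863 m.
V = k[(-9.41×10⁻⁶)/(1.61) + (-8.00×10⁻⁶)/(2.11) + (-6.43×10⁻⁶)/(1.43) + (-2.79×10⁻⁶)/(0.863)] = -1.56×10⁵ V.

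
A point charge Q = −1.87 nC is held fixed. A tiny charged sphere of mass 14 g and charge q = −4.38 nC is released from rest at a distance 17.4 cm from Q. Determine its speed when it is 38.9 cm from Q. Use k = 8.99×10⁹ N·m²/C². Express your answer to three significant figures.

5.78×10⁻³ m/s

Only the electrostatic force acts, so mechanical energy is conserved: ½mv² = U₁ − U₂ = kQq(1/r₁ − 1/r₂).
U₁ − U₂ = (8.99×10⁹ N·m²/C²)(-1.87×10⁻⁹ C)(-4.38×10⁻⁹ C)(1/0.174 − 1/0.389) = 2.34×10⁻⁷ J.
v = √(2·2.34×10⁻⁷/0.0140) = 5.78×10⁻³ m/s.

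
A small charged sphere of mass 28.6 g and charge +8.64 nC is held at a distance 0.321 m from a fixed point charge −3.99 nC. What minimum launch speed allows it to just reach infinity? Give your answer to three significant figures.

8.22×10⁻³ m/s

To just escape, total mechanical energy must reach zero at infinity: ½mv²_min + U = 0, so ½mv²_min = −U = |kQq|/r.
|U| = |kQq|/r = (8.99×10⁹ N·m²/C²)(3.99×10⁻⁹)(8.64×10⁻⁹)/(0.321) = 9.65×10⁻⁷ J.
v_min = √(2|U|/m) = √(2·9.65×10⁻⁷/0.0286) = 8.22×10⁻³ m/s.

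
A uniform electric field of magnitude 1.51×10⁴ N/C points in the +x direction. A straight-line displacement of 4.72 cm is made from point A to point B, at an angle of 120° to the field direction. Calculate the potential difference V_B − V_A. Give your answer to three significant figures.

Only the component of displacement along E changes the potential: ΔV = −E·d·cosθ.
ΔV = −(1.51×10⁴ V/m)(0.0472 m)cos120° = 356 V.

356 V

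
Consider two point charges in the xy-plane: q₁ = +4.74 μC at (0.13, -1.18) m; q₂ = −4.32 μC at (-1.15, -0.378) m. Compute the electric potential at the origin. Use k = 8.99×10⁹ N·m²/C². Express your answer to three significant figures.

3810 V

Electric potential is a scalar, so the contributions from each charge add algebraically: V = Σ kqᵢ/rᵢ.
Distances from the field point to each charge: r₁ = 1.19 m, r₂ = 1.21 m.
V = k[(4.74×10⁻⁶)/(1.19) + (-4.32×10⁻⁶)/(1.21)] = 3810 V.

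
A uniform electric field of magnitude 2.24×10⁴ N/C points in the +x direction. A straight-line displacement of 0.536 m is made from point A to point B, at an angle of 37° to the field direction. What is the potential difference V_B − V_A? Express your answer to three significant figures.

-9590 V

Only the component of displacement along E changes the potential: ΔV = −E·d·cosθ.
ΔV = −(2.24×10⁴ V/m)(0.536 m)cos37° = -9590 V.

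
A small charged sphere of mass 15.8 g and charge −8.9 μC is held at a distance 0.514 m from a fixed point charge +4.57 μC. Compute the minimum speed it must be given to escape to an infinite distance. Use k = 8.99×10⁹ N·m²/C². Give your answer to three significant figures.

To just escape, total mechanical energy must reach zero at infinity: ½mv²_min + U = 0, so ½mv²_min = −U = |kQq|/r.
|U| = |kQq|/r = (8.99×10⁹ N·m²/C²)(4.57×10⁻⁶)(8.90×10⁻⁶)/(0.514) = 0.711 J.
v_min = √(2|U|/m) = √(2·0.711/0.0158) = 9.49 m/s.

9.49 m/s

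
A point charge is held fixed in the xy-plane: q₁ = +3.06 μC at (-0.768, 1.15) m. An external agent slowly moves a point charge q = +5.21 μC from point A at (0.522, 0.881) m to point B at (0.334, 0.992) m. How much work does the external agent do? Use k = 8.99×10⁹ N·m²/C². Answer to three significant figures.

For quasistatic motion the external work equals the change in potential energy: W_ext = qΔV = q(V_B − V_A).
At A: distance to the source charge is 1.32 m; V_A = kq₁/r = 2.09×10⁴ V.
At B: distance to the source charge is 1.11 m; V_B = kq₁/r = 2.47×10⁴ V.
ΔV = V_B − V_A = 3830 V.
W_ext = qΔV = (5.21×10⁻⁶ C)(3830 V) = 0.0200 J.

0.0200 J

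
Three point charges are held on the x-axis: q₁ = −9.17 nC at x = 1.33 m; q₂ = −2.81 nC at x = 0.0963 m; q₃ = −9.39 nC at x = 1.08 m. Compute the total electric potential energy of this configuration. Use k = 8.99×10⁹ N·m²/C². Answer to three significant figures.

The work to assemble the configuration equals its total potential energy, U = Σ kqᵢqⱼ/rᵢⱼ over all pairs.
Pair separations: r₁₂ = 1.23 m, r₁₃ = 0.250 m, r₂₃ = 0.984 m.
U = (1.88×10⁻⁷) + (3.10×10⁻⁶) + (2.41×10⁻⁷) = 3.53×10⁻⁶ J.

3.53×10⁻⁶ J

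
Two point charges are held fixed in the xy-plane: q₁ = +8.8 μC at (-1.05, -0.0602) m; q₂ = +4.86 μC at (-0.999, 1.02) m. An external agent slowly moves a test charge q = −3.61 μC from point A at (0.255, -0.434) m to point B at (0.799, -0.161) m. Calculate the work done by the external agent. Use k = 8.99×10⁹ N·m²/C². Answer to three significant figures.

For quasistatic motion the external work equals the change in potential energy: W_ext = qΔV = q(V_B − V_A).
At A: distances to the source charges are 1.36 m, 1.92 m; V_A = Σ kqᵢ/rᵢ = 8.10×10⁴ V.
At B: distances to the source charges are 1.85 m, 2.15 m; V_B = Σ kqᵢ/rᵢ = 6.30×10⁴ V.
ΔV = V_B − V_A = -1.80×10⁴ V.
W_ext = qΔV = (-3.61×10⁻⁶ C)(-1.80×10⁴ V) = 0.0650 J.

0.0650 J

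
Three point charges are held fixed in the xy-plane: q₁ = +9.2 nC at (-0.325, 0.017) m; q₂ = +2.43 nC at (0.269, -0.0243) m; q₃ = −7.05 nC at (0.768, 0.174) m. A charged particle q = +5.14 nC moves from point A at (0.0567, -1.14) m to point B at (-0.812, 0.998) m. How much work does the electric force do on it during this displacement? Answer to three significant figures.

The work done by the electric force is W_field = −ΔU = −q(V_B − V_A) = q(V_A − V_B).
At A: distances to the source charges are 1.22 m, 1.14 m, 1.49 m; V_A = Σ kqᵢ/rᵢ = 44.7 V.
At B: distances to the source charges are 1.10 m, 1.49 m, 1.78 m; V_B = Σ kqᵢ/rᵢ = 54.6 V.
ΔV = V_B − V_A = 9.93 V.
W_field = −qΔV = −(5.14×10⁻⁹ C)(9.93 V) = -5.10×10⁻⁸ J.

-5.10×10⁻⁸ J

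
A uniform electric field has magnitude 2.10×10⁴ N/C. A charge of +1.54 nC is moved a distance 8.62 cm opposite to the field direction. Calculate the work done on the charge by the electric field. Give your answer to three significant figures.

The potential change for a displacement 8.62 cm opposite to the field direction is ΔV = +Ed = 1810 V.
W_field = −qΔV = -2.79×10⁻⁶ J.

-2.79×10⁻⁶ J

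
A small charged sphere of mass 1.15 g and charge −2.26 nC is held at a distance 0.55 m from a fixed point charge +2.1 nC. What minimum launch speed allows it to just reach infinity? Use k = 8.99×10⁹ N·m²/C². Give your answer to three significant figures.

0.0116 m/s

To just escape, total mechanical energy must reach zero at infinity: ½mv²_min + U = 0, so ½mv²_min = −U = |kQq|/r.
|U| = |kQq|/r = (8.99×10⁹ N·m²/C²)(2.10×10⁻⁹)(2.26×10⁻⁹)/(0.550) = 7.76×10⁻⁸ J.
v_min = √(2|U|/m) = √(2·7.76×10⁻⁸/1.15×10⁻³) = 0.0116 m/s.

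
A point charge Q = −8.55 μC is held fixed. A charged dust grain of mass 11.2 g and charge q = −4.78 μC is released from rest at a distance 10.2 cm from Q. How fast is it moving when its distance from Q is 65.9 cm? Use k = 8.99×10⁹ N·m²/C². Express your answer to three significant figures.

Only the electrostatic force acts, so mechanical energy is conserved: ½mv² = U₁ − U₂ = kQq(1/r₁ − 1/r₂).
U₁ − U₂ = (8.99×10⁹ N·m²/C²)(-8.55×10⁻⁶ C)(-4.78×10⁻⁶ C)(1/0.102 − 1/0.659) = 3.04 J.
v = √(2·3.04/0.0112) = 23.3 m/s.

23.3 m/s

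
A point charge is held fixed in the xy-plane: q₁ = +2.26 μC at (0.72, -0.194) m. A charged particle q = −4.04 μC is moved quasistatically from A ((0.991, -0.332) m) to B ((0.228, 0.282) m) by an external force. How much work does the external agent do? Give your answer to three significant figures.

For quasistatic motion the external work equals the change in potential energy: W_ext = qΔV = q(V_B − V_A).
At A: distance to the source charge is 0.304 m; V_A = kq₁/r = 6.68×10⁴ V.
At B: distance to the source charge is 0.685 m; V_B = kq₁/r = 2.97×10⁴ V.
ΔV = V_B − V_A = -3.71×10⁴ V.
W_ext = qΔV = (-4.04×10⁻⁶ C)(-3.71×10⁴ V) = 0.150 J.

0.150 J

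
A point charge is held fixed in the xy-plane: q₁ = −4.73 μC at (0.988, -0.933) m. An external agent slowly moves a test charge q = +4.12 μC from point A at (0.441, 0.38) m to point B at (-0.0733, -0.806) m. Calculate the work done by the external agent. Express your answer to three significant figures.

-0.0407 J

For quasistatic motion the external work equals the change in potential energy: W_ext = qΔV = q(V_B − V_A).
At A: distance to the source charge is 1.42 m; V_A = kq₁/r = -2.99×10⁴ V.
At B: distance to the source charge is 1.07 m; V_B = kq₁/r = -3.98×10⁴ V.
ΔV = V_B − V_A = -9890 V.
W_ext = qΔV = (4.12×10⁻⁶ C)(-9890 V) = -0.0407 J.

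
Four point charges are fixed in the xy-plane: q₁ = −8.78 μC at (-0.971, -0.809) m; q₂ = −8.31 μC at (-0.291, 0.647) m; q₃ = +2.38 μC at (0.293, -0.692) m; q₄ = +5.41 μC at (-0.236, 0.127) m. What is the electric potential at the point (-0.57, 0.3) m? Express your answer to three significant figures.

The total potential is the scalar sum of each charge's contribution, V = Σ kqᵢ/rᵢ.
Distances from the field point to each charge: r₁ = 1.18 m, r₂ = 0.445 m, r₃ = 1.31 m, r₄ = 0.376 m.
V = k[(-8.78×10⁻⁶)/(1.18) + (-8.31×10⁻⁶)/(0.445) + (2.38×10⁻⁶)/(1.31) + (5.41×10⁻⁶)/(0.376)] = -8.91×10⁴ V.

-8.91×10⁴ V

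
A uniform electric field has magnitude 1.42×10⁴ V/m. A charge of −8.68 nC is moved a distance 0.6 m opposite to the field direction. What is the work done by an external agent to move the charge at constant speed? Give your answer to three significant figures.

-7.40×10⁻⁵ J

The potential change for a displacement 0.6 m opposite to the field direction is ΔV = +Ed = 8520 V.
W_ext = qΔV = -7.40×10⁻⁵ J.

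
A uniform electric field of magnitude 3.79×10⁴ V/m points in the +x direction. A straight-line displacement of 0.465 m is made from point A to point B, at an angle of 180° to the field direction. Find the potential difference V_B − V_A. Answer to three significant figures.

Only the component of displacement along E changes the potential: ΔV = −E·d·cosθ.
ΔV = −(3.79×10⁴ V/m)(0.465 m)cos180° = 1.76×10⁴ V.

1.76×10⁴ V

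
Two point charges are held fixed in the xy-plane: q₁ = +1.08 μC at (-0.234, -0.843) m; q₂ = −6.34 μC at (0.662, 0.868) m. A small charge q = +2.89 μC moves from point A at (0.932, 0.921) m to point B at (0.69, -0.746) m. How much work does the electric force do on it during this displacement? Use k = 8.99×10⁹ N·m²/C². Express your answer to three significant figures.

-0.514 J

The work done by the electric force is W_field = −ΔU = −q(V_B − V_A) = q(V_A − V_B).
At A: distances to the source charges are 2.11 m, 0.275 m; V_A = Σ kqᵢ/rᵢ = -2.03×10⁵ V.
At B: distances to the source charges are 0.929 m, 1.61 m; V_B = Σ kqᵢ/rᵢ = -2.49×10⁴ V.
ΔV = V_B − V_A = 1.78×10⁵ V.
W_field = −qΔV = −(2.89×10⁻⁶ C)(1.78×10⁵ V) = -0.514 J.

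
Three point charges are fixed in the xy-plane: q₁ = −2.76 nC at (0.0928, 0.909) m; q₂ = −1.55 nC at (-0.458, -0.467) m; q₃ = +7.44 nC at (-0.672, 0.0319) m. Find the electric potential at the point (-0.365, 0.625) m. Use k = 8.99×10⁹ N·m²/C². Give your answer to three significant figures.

The total potential is the scalar sum of each charge's contribution, V = Σ kqᵢ/rᵢ.
Distances from the field point to each charge: r₁ = 0.539 m, r₂ = 1.10 m, r₃ = 0.668 m.
V = k[(-2.76×10⁻⁹)/(0.539) + (-1.55×10⁻⁹)/(1.10) + (7.44×10⁻⁹)/(0.668)] = 41.4 V.

41.4 V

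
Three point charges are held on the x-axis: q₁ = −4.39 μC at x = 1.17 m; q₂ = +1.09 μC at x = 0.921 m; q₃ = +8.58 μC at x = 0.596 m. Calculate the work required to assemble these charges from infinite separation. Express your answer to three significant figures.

The work to assemble the configuration equals its total potential energy, U = Σ kqᵢqⱼ/rᵢⱼ over all pairs.
Pair separations: r₁₂ = 0.249 m, r₁₃ = 0.574 m, r₂₃ = 0.325 m.
U = (-0.173) + (-0.590) + (0.259) = -0.504 J.

-0.504 J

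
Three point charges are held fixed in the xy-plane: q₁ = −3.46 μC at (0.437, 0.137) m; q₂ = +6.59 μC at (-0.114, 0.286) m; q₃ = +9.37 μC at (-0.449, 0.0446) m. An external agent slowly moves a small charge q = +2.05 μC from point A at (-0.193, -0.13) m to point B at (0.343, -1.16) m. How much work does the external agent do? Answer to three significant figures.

For quasistatic motion the external work equals the change in potential energy: W_ext = qΔV = q(V_B − V_A).
At A: distances to the source charges are 0.684 m, 0.423 m, 0.310 m; V_A = Σ kqᵢ/rᵢ = 3.66×10⁵ V.
At B: distances to the source charges are 1.30 m, 1.52 m, 1.44 m; V_B = Σ kqᵢ/rᵢ = 7.36×10⁴ V.
ΔV = V_B − V_A = -2.93×10⁵ V.
W_ext = qΔV = (2.05×10⁻⁶ C)(-2.93×10⁵ V) = -0.600 J.

-0.600 J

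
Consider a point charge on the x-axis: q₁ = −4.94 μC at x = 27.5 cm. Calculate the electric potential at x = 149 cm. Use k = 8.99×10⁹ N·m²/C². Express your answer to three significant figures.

-3.66×10⁴ V

Electric potential is a scalar, so the contributions from each charge add algebraically: V = Σ kqᵢ/rᵢ.
V = k[(-4.94×10⁻⁶)/(1.21)] = -3.66×10⁴ V.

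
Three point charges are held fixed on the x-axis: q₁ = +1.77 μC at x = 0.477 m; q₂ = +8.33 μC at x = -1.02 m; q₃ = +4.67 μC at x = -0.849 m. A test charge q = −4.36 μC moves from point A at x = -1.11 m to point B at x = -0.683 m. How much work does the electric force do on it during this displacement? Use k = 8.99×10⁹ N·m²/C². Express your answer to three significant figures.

-2.24 J

The work done by the electric force is W_field = −ΔU = −q(V_B − V_A) = q(V_A − V_B).
At A: distances to the source charges are 1.59 m, 0.0900 m, 0.261 m; V_A = Σ kqᵢ/rᵢ = 1.00×10⁶ V.
At B: distances to the source charges are 1.16 m, 0.337 m, 0.166 m; V_B = Σ kqᵢ/rᵢ = 4.89×10⁵ V.
ΔV = V_B − V_A = -5.14×10⁵ V.
W_field = −qΔV = −(-4.36×10⁻⁶ C)(-5.14×10⁵ V) = -2.24 J.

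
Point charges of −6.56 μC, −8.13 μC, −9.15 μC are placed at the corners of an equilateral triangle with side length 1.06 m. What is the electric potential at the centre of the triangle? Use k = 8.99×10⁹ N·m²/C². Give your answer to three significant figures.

-3.50×10⁵ V

The total potential is the scalar sum of each charge's contribution, V = Σ kqᵢ/rᵢ.
The distance from each vertex to the centroid is a/√3 = 0.612 m.
V = k[(-6.56×10⁻⁶)/(0.612) + (-8.13×10⁻⁶)/(0.612) + (-9.15×10⁻⁶)/(0.612)] = -3.50×10⁵ V.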